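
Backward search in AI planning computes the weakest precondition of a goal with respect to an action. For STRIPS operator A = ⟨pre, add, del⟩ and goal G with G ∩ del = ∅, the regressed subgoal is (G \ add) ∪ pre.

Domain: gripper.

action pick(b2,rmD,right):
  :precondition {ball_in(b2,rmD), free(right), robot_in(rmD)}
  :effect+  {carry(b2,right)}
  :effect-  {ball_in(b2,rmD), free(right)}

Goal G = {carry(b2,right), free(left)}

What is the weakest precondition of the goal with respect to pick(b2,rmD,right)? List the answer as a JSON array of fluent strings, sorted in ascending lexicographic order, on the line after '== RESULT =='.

Regress:
  G ∩ del = {}  (empty — regression defined)
  G \ add = {carry(b2,right), free(left)} \ {carry(b2,right)} = {free(left)}
  ∪ pre   = {free(left)} ∪ {ball_in(b2,rmD), free(right), robot_in(rmD)}
          = {ball_in(b2,rmD), free(left), free(right), robot_in(rmD)}

== RESULT ==
["ball_in(b2,rmD)", "free(left)", "free(right)", "robot_in(rmD)"]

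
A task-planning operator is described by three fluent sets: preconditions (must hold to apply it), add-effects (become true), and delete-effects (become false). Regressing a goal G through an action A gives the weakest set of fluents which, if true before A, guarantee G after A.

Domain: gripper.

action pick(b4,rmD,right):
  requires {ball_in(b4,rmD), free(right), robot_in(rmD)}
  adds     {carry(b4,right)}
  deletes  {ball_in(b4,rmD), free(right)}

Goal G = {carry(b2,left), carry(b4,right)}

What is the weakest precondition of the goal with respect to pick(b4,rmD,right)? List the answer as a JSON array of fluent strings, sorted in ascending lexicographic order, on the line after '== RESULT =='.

Regress:
  G ∩ del = {}  (empty — regression defined)
  G \ add = {carry(b2,left), carry(b4,right)} \ {carry(b4,right)} = {carry(b2,left)}
  ∪ pre   = {carry(b2,left)} ∪ {ball_in(b4,rmD), free(right), robot_in(rmD)}
          = {ball_in(b4,rmD), carry(b2,left), free(right), robot_in(rmD)}

== RESULT ==
["ball_in(b4,rmD)", "carry(b2,left)", "free(right)", "robot_in(rmD)"]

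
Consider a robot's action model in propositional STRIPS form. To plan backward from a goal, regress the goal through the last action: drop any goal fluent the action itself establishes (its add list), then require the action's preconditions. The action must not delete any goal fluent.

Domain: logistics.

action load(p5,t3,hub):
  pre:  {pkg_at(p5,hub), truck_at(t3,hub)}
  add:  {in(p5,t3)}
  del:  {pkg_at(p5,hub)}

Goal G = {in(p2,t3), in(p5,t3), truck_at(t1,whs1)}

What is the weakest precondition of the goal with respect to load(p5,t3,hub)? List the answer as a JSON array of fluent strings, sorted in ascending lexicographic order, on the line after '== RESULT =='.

Regress:
  G ∩ del = {}  (empty — regression defined)
  G \ add = {in(p2,t3), in(p5,t3), truck_at(t1,whs1)} \ {in(p5,t3)} = {in(p2,t3), truck_at(t1,whs1)}
  ∪ pre   = {in(p2,t3), truck_at(t1,whs1)} ∪ {pkg_at(p5,hub), truck_at(t3,hub)}
          = {in(p2,t3), pkg_at(p5,hub), truck_at(t1,whs1), truck_at(t3,hub)}

== RESULT ==
["in(p2,t3)", "pkg_at(p5,hub)", "truck_at(t1,whs1)", "truck_at(t3,hub)"]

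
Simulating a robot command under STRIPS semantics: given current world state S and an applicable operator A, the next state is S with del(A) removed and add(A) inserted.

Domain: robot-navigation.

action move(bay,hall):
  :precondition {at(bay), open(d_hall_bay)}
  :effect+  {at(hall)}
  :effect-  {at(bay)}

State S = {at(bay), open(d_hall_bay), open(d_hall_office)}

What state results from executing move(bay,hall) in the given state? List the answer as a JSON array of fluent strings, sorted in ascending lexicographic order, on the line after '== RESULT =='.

Compute (S \ del) ∪ add:
  pre ⊆ S: {at(bay), open(d_hall_bay)} ⊆ S  — applicable
  S \ del = {open(d_hall_bay), open(d_hall_office)}
  ∪ add   = {at(hall), open(d_hall_bay), open(d_hall_office)}

== RESULT ==
["at(hall)", "open(d_hall_bay)", "open(d_hall_office)"]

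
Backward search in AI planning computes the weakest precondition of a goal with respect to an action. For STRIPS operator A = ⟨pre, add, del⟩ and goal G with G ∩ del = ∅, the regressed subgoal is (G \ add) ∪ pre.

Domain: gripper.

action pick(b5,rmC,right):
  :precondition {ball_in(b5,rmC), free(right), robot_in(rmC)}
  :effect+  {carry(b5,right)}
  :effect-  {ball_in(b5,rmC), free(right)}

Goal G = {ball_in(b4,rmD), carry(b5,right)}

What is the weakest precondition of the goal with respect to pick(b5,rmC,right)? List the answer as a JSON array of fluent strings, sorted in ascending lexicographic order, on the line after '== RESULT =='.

Regress:
  G ∩ del = {}  (empty — regression defined)
  G \ add = {ball_in(b4,rmD), carry(b5,right)} \ {carry(b5,right)} = {ball_in(b4,rmD)}
  ∪ pre   = {ball_in(b4,rmD)} ∪ {ball_in(b5,rmC), free(right), robot_in(rmC)}
          = {ball_in(b4,rmD), ball_in(b5,rmC), free(right), robot_in(rmC)}

== RESULT ==
["ball_in(b4,rmD)", "ball_in(b5,rmC)", "free(right)", "robot_in(rmC)"]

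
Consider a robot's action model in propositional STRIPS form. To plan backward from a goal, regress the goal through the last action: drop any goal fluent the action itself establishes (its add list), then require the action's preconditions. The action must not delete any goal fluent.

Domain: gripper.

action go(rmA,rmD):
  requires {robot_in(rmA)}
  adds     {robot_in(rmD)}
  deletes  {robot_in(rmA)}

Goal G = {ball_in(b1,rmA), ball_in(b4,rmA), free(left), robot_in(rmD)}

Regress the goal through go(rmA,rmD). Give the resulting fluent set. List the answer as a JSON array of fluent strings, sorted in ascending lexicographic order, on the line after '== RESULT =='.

Regress:
  G ∩ del = {}  (empty — regression defined)
  G \ add = {ball_in(b1,rmA), ball_in(b4,rmA), free(left), robot_in(rmD)} \ {robot_in(rmD)} = {ball_in(b1,rmA), ball_in(b4,rmA), free(left)}
  ∪ pre   = {ball_in(b1,rmA), ball_in(b4,rmA), free(left)} ∪ {robot_in(rmA)}
          = {ball_in(b1,rmA), ball_in(b4,rmA), free(left), robot_in(rmA)}

== RESULT ==
["ball_in(b1,rmA)", "ball_in(b4,rmA)", "free(left)", "robot_in(rmA)"]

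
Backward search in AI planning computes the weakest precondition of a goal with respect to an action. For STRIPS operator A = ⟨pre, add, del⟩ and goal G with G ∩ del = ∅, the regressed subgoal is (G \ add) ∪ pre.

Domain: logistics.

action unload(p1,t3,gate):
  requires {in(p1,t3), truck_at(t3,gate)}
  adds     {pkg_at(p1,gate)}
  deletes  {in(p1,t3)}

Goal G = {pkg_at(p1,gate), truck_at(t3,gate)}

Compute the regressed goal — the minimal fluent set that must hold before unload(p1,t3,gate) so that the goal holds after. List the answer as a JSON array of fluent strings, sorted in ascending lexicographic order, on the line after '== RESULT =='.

Compute (G \ add) ∪ pre:
  G ∩ del = {}  (empty — regression defined)
  G \ add = {pkg_at(p1,gate), truck_at(t3,gate)} \ {pkg_at(p1,gate)} = {truck_at(t3,gate)}
  ∪ pre   = {truck_at(t3,gate)} ∪ {in(p1,t3), truck_at(t3,gate)}
          = {in(p1,t3), truck_at(t3,gate)}

== RESULT ==
["in(p1,t3)", "truck_at(t3,gate)"]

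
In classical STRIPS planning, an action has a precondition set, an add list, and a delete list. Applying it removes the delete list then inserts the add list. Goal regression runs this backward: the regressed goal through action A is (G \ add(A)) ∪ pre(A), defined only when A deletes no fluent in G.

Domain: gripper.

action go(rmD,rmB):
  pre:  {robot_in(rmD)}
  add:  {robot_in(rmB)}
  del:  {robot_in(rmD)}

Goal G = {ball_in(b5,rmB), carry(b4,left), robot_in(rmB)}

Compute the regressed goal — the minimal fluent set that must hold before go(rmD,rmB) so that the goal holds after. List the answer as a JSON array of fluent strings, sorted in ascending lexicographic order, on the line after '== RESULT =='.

Regress:
  G ∩ del = {}  (empty — regression defined)
  G \ add = {ball_in(b5,rmB), carry(b4,left), robot_in(rmB)} \ {robot_in(rmB)} = {ball_in(b5,rmB), carry(b4,left)}
  ∪ pre   = {ball_in(b5,rmB), carry(b4,left)} ∪ {robot_in(rmD)}
          = {ball_in(b5,rmB), carry(b4,left), robot_in(rmD)}

== RESULT ==
["ball_in(b5,rmB)", "carry(b4,left)", "robot_in(rmD)"]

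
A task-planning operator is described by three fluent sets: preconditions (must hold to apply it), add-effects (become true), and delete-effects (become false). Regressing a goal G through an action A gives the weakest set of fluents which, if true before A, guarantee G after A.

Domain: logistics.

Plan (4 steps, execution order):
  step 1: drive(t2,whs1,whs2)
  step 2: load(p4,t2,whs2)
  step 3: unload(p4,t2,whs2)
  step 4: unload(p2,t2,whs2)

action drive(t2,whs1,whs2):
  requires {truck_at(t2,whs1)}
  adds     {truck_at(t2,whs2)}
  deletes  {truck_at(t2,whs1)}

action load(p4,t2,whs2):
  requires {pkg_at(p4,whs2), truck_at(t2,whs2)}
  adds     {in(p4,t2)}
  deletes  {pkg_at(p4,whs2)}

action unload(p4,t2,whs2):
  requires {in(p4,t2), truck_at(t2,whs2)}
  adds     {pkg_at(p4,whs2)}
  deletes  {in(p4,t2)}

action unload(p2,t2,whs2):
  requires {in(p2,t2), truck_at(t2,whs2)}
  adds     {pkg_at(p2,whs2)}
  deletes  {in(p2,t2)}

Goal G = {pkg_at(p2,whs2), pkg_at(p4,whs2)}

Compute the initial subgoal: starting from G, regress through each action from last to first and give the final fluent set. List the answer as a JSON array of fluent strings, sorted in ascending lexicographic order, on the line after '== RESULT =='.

Regress step by step:
  through step 4 (unload(p2,t2,whs2)): drop {pkg_at(p2,whs2)}, keep {pkg_at(p4,whs2)}, require {in(p2,t2), truck_at(t2,whs2)}
    → {in(p2,t2), pkg_at(p4,whs2), truck_at(t2,whs2)}
  through step 3 (unload(p4,t2,whs2)): drop {pkg_at(p4,whs2)}, keep {in(p2,t2), truck_at(t2,whs2)}, require {in(p4,t2), truck_at(t2,whs2)}
    → {in(p2,t2), in(p4,t2), truck_at(t2,whs2)}
  through step 2 (load(p4,t2,whs2)): drop {in(p4,t2)}, keep {in(p2,t2), truck_at(t2,whs2)}, require {pkg_at(p4,whs2), truck_at(t2,whs2)}
    → {in(p2,t2), pkg_at(p4,whs2), truck_at(t2,whs2)}
  through step 1 (drive(t2,whs1,whs2)): drop {truck_at(t2,whs2)}, keep {in(p2,t2), pkg_at(p4,whs2)}, require {truck_at(t2,whs1)}
    → {in(p2,t2), pkg_at(p4,whs2), truck_at(t2,whs1)}

== RESULT ==
["in(p2,t2)", "pkg_at(p4,whs2)", "truck_at(t2,whs1)"]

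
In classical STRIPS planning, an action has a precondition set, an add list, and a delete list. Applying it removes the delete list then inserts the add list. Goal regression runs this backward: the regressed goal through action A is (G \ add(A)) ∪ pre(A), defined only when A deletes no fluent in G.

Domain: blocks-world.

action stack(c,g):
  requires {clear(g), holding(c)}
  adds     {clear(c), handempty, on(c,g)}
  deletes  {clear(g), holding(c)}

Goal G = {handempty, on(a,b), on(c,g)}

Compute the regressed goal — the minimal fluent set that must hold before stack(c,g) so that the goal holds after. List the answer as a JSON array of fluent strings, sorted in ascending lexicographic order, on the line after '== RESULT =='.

Regress:
  G ∩ del = {}  (empty — regression defined)
  G \ add = {handempty, on(a,b), on(c,g)} \ {clear(c), handempty, on(c,g)} = {on(a,b)}
  ∪ pre   = {on(a,b)} ∪ {clear(g), holding(c)}
          = {clear(g), holding(c), on(a,b)}

== RESULT ==
["clear(g)", "holding(c)", "on(a,b)"]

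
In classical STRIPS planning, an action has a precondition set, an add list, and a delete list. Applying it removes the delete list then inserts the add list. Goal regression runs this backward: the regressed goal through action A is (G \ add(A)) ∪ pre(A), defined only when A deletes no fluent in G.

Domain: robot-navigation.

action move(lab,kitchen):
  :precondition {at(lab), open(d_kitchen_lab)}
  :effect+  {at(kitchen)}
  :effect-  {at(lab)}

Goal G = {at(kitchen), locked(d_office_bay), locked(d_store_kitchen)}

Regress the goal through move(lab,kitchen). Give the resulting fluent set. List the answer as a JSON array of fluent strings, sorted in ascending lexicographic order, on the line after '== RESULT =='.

Regress:
  G ∩ del = {}  (empty — regression defined)
  G \ add = {at(kitchen), locked(d_office_bay), locked(d_store_kitchen)} \ {at(kitchen)} = {locked(d_office_bay), locked(d_store_kitchen)}
  ∪ pre   = {locked(d_office_bay), locked(d_store_kitchen)} ∪ {at(lab), open(d_kitchen_lab)}
          = {at(lab), locked(d_office_bay), locked(d_store_kitchen), open(d_kitchen_lab)}

== RESULT ==
["at(lab)", "locked(d_office_bay)", "locked(d_store_kitchen)", "open(d_kitchen_lab)"]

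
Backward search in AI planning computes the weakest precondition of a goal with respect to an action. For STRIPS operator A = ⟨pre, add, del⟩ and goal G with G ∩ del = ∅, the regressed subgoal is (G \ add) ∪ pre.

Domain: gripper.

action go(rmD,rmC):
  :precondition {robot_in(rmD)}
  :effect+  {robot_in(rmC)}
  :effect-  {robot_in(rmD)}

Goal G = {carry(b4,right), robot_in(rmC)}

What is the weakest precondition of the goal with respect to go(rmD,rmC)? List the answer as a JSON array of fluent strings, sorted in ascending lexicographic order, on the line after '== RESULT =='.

Compute (G \ add) ∪ pre:
  G ∩ del = {}  (empty — regression defined)
  G \ add = {carry(b4,right), robot_in(rmC)} \ {robot_in(rmC)} = {carry(b4,right)}
  ∪ pre   = {carry(b4,right)} ∪ {robot_in(rmD)}
          = {carry(b4,right), robot_in(rmD)}

== RESULT ==
["carry(b4,right)", "robot_in(rmD)"]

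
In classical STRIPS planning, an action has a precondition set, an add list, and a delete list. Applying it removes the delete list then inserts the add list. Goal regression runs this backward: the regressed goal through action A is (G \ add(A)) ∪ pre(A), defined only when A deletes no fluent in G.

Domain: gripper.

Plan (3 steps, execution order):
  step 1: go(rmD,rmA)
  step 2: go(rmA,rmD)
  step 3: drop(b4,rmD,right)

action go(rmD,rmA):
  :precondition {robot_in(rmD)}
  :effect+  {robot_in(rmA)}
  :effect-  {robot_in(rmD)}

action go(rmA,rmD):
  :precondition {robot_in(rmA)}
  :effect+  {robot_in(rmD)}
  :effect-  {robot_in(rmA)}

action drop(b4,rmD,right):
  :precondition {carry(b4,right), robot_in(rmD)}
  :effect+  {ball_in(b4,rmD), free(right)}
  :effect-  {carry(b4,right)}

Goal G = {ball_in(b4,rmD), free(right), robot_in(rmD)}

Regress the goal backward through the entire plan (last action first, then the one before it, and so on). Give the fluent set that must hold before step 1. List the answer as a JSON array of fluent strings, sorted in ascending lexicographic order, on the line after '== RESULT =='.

Regress step by step:
  through step 3 (drop(b4,rmD,right)): drop {ball_in(b4,rmD), free(right)}, keep {robot_in(rmD)}, require {carry(b4,right), robot_in(rmD)}
    → {carry(b4,right), robot_in(rmD)}
  through step 2 (go(rmA,rmD)): drop {robot_in(rmD)}, keep {carry(b4,right)}, require {robot_in(rmA)}
    → {carry(b4,right), robot_in(rmA)}
  through step 1 (go(rmD,rmA)): drop {robot_in(rmA)}, keep {carry(b4,right)}, require {robot_in(rmD)}
    → {carry(b4,right), robot_in(rmD)}

== RESULT ==
["carry(b4,right)", "robot_in(rmD)"]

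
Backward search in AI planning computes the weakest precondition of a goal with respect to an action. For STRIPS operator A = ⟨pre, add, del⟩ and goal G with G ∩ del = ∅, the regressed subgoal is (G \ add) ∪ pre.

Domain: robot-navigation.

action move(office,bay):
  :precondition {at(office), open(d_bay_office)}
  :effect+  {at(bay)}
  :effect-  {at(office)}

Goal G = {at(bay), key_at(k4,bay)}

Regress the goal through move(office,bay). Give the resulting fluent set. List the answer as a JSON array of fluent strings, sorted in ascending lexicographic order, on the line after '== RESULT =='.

Regress:
  G ∩ del = {}  (empty — regression defined)
  G \ add = {at(bay), key_at(k4,bay)} \ {at(bay)} = {key_at(k4,bay)}
  ∪ pre   = {key_at(k4,bay)} ∪ {at(office), open(d_bay_office)}
          = {at(office), key_at(k4,bay), open(d_bay_office)}

== RESULT ==
["at(office)", "key_at(k4,bay)", "open(d_bay_office)"]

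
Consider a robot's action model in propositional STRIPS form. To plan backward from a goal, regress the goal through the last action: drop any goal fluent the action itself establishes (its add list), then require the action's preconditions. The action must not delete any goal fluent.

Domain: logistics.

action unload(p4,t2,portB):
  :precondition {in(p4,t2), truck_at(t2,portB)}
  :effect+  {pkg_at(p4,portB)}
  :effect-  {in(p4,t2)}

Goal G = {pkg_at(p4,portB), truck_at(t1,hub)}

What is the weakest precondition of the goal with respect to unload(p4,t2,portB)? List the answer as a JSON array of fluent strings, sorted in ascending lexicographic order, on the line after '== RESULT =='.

Compute (G \ add) ∪ pre:
  G ∩ del = {}  (empty — regression defined)
  G \ add = {pkg_at(p4,portB), truck_at(t1,hub)} \ {pkg_at(p4,portB)} = {truck_at(t1,hub)}
  ∪ pre   = {truck_at(t1,hub)} ∪ {in(p4,t2), truck_at(t2,portB)}
          = {in(p4,t2), truck_at(t1,hub), truck_at(t2,portB)}

== RESULT ==
["in(p4,t2)", "truck_at(t1,hub)", "truck_at(t2,portB)"]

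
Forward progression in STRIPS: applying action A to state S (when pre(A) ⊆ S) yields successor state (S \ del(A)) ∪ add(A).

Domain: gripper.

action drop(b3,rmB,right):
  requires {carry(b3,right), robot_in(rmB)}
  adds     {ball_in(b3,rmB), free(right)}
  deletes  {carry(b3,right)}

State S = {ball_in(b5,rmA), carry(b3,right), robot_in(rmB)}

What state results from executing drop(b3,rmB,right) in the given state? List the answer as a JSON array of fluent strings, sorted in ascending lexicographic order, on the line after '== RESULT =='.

Compute (S \ del) ∪ add:
  pre ⊆ S: {carry(b3,right), robot_in(rmB)} ⊆ S  — applicable
  S \ del = {ball_in(b5,rmA), robot_in(rmB)}
  ∪ add   = {ball_in(b3,rmB), ball_in(b5,rmA), free(right), robot_in(rmB)}

== RESULT ==
["ball_in(b3,rmB)", "ball_in(b5,rmA)", "free(right)", "robot_in(rmB)"]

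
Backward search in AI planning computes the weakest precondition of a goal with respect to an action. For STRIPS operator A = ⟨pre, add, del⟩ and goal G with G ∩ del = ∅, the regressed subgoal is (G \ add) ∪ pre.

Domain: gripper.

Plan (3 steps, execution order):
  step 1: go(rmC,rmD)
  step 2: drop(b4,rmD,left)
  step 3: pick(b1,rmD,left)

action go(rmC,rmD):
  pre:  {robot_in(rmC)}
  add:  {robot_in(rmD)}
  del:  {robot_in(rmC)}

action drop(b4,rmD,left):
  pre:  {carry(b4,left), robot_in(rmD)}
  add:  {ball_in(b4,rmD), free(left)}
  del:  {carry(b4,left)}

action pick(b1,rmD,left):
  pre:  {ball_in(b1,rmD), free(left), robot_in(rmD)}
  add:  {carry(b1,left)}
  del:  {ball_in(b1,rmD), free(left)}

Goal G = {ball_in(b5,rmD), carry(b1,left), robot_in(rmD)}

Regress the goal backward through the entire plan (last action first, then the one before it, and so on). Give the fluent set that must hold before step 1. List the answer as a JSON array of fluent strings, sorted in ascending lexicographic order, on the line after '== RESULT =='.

Regress step by step:
  through step 3 (pick(b1,rmD,left)): drop {carry(b1,left)}, keep {ball_in(b5,rmD), robot_in(rmD)}, require {ball_in(b1,rmD), free(left), robot_in(rmD)}
    → {ball_in(b1,rmD), ball_in(b5,rmD), free(left), robot_in(rmD)}
  through step 2 (drop(b4,rmD,left)): drop {free(left)}, keep {ball_in(b1,rmD), ball_in(b5,rmD), robot_in(rmD)}, require {carry(b4,left), robot_in(rmD)}
    → {ball_in(b1,rmD), ball_in(b5,rmD), carry(b4,left), robot_in(rmD)}
  through step 1 (go(rmC,rmD)): drop {robot_in(rmD)}, keep {ball_in(b1,rmD), ball_in(b5,rmD), carry(b4,left)}, require {robot_in(rmC)}
    → {ball_in(b1,rmD), ball_in(b5,rmD), carry(b4,left), robot_in(rmC)}

== RESULT ==
["ball_in(b1,rmD)", "ball_in(b5,rmD)", "carry(b4,left)", "robot_in(rmC)"]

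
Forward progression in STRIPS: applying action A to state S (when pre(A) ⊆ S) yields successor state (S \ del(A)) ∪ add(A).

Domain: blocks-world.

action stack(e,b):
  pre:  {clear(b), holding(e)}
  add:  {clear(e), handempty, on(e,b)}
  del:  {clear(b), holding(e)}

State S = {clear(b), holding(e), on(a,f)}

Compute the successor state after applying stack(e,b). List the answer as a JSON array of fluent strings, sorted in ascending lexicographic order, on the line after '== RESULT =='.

Compute (S \ del) ∪ add:
  pre ⊆ S: {clear(b), holding(e)} ⊆ S  — applicable
  S \ del = {on(a,f)}
  ∪ add   = {clear(e), handempty, on(a,f), on(e,b)}

== RESULT ==
["clear(e)", "handempty", "on(a,f)", "on(e,b)"]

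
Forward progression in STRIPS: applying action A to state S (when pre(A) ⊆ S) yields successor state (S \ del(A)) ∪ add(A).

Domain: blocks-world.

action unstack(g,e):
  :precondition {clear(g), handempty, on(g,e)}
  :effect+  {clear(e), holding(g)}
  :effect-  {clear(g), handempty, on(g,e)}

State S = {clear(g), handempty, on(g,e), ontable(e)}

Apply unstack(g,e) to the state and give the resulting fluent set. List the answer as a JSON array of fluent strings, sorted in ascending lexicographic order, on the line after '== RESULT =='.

Progress:
  pre ⊆ S: {clear(g), handempty, on(g,e)} ⊆ S  — applicable
  S \ del = {ontable(e)}
  ∪ add   = {clear(e), holding(g), ontable(e)}

== RESULT ==
["clear(e)", "holding(g)", "ontable(e)"]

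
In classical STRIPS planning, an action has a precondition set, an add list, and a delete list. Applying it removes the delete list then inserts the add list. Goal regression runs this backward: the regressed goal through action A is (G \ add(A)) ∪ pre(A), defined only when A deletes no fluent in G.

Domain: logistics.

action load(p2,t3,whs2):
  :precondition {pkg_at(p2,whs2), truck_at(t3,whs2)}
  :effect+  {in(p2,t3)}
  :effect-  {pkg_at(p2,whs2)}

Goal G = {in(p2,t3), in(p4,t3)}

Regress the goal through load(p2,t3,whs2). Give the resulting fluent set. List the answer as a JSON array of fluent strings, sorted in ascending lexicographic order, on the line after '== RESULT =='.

Regress:
  G ∩ del = {}  (empty — regression defined)
  G \ add = {in(p2,t3), in(p4,t3)} \ {in(p2,t3)} = {in(p4,t3)}
  ∪ pre   = {in(p4,t3)} ∪ {pkg_at(p2,whs2), truck_at(t3,whs2)}
          = {in(p4,t3), pkg_at(p2,whs2), truck_at(t3,whs2)}

== RESULT ==
["in(p4,t3)", "pkg_at(p2,whs2)", "truck_at(t3,whs2)"]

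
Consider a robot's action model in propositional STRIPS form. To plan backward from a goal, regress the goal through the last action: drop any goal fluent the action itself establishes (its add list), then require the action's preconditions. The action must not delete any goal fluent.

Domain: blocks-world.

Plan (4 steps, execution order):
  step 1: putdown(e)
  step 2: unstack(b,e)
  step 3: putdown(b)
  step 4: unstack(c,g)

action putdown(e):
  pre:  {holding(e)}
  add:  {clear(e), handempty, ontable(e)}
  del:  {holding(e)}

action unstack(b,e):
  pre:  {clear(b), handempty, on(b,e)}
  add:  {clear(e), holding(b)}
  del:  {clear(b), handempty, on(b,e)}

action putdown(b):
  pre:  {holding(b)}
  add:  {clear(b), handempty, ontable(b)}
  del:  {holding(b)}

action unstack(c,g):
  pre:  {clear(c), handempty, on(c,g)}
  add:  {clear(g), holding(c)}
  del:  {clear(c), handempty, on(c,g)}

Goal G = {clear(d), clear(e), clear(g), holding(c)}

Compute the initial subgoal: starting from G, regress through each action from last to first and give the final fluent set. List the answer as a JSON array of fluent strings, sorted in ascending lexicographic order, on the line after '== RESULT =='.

Regress step by step:
  through step 4 (unstack(c,g)): drop {clear(g), holding(c)}, keep {clear(d), clear(e)}, require {clear(c), handempty, on(c,g)}
    → {clear(c), clear(d), clear(e), handempty, on(c,g)}
  through step 3 (putdown(b)): drop {handempty}, keep {clear(c), clear(d), clear(e), on(c,g)}, require {holding(b)}
    → {clear(c), clear(d), clear(e), holding(b), on(c,g)}
  through step 2 (unstack(b,e)): drop {clear(e), holding(b)}, keep {clear(c), clear(d), on(c,g)}, require {clear(b), handempty, on(b,e)}
    → {clear(b), clear(c), clear(d), handempty, on(b,e), on(c,g)}
  through step 1 (putdown(e)): drop {handempty}, keep {clear(b), clear(c), clear(d), on(b,e), on(c,g)}, require {holding(e)}
    → {clear(b), clear(c), clear(d), holding(e), on(b,e), on(c,g)}

== RESULT ==
["clear(b)", "clear(c)", "clear(d)", "holding(e)", "on(b,e)", "on(c,g)"]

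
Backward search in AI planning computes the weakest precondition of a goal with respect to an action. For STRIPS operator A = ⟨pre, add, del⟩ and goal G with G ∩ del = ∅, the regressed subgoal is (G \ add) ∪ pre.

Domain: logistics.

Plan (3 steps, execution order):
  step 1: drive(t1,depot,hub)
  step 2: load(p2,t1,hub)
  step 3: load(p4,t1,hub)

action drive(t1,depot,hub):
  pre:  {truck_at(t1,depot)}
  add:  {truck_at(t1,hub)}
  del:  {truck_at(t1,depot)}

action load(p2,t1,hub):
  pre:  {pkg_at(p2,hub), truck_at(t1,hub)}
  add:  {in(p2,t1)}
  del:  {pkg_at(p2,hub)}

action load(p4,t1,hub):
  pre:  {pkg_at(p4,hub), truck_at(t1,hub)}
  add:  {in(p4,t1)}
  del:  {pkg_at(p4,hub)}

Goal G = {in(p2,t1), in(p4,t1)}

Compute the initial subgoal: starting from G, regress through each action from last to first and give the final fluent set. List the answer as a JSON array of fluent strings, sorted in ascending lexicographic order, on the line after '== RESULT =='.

Work backward from the goal:
  through step 3 (load(p4,t1,hub)): drop {in(p4,t1)}, keep {in(p2,t1)}, require {pkg_at(p4,hub), truck_at(t1,hub)}
    → {in(p2,t1), pkg_at(p4,hub), truck_at(t1,hub)}
  through step 2 (load(p2,t1,hub)): drop {in(p2,t1)}, keep {pkg_at(p4,hub), truck_at(t1,hub)}, require {pkg_at(p2,hub), truck_at(t1,hub)}
    → {pkg_at(p2,hub), pkg_at(p4,hub), truck_at(t1,hub)}
  through step 1 (drive(t1,depot,hub)): drop {truck_at(t1,hub)}, keep {pkg_at(p2,hub), pkg_at(p4,hub)}, require {truck_at(t1,depot)}
    → {pkg_at(p2,hub), pkg_at(p4,hub), truck_at(t1,depot)}

== RESULT ==
["pkg_at(p2,hub)", "pkg_at(p4,hub)", "truck_at(t1,depot)"]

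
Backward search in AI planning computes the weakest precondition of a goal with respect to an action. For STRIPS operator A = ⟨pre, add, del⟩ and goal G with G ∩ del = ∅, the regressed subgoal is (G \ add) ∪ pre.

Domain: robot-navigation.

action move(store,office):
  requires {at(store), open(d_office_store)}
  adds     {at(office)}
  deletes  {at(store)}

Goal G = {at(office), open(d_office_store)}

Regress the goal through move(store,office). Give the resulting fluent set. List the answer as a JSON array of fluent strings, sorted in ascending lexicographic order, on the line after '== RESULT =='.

Regress:
  G ∩ del = {}  (empty — regression defined)
  G \ add = {at(office), open(d_office_store)} \ {at(office)} = {open(d_office_store)}
  ∪ pre   = {open(d_office_store)} ∪ {at(store), open(d_office_store)}
          = {at(store), open(d_office_store)}

== RESULT ==
["at(store)", "open(d_office_store)"]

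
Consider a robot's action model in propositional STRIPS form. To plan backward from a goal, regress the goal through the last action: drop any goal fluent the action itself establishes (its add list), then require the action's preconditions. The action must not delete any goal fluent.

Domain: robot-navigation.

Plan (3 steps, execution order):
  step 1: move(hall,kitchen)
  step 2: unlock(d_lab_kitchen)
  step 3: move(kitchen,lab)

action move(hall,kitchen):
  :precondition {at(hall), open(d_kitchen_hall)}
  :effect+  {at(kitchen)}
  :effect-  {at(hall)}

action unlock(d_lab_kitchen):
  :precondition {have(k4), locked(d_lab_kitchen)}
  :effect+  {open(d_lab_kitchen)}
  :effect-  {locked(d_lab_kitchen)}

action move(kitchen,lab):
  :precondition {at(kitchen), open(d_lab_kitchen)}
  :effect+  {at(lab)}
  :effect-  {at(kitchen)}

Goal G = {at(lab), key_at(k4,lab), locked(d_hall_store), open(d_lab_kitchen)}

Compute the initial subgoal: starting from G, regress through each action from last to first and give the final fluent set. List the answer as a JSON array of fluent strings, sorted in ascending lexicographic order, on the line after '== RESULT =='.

Work backward from the goal:
  through step 3 (move(kitchen,lab)): drop {at(lab)}, keep {key_at(k4,lab), locked(d_hall_store), open(d_lab_kitchen)}, require {at(kitchen), open(d_lab_kitchen)}
    → {at(kitchen), key_at(k4,lab), locked(d_hall_store), open(d_lab_kitchen)}
  through step 2 (unlock(d_lab_kitchen)): drop {open(d_lab_kitchen)}, keep {at(kitchen), key_at(k4,lab), locked(d_hall_store)}, require {have(k4), locked(d_lab_kitchen)}
    → {at(kitchen), have(k4), key_at(k4,lab), locked(d_hall_store), locked(d_lab_kitchen)}
  through step 1 (move(hall,kitchen)): drop {at(kitchen)}, keep {have(k4), key_at(k4,lab), locked(d_hall_store), locked(d_lab_kitchen)}, require {at(hall), open(d_kitchen_hall)}
    → {at(hall), have(k4), key_at(k4,lab), locked(d_hall_store), locked(d_lab_kitchen), open(d_kitchen_hall)}

== RESULT ==
["at(hall)", "have(k4)", "key_at(k4,lab)", "locked(d_hall_store)", "locked(d_lab_kitchen)", "open(d_kitchen_hall)"]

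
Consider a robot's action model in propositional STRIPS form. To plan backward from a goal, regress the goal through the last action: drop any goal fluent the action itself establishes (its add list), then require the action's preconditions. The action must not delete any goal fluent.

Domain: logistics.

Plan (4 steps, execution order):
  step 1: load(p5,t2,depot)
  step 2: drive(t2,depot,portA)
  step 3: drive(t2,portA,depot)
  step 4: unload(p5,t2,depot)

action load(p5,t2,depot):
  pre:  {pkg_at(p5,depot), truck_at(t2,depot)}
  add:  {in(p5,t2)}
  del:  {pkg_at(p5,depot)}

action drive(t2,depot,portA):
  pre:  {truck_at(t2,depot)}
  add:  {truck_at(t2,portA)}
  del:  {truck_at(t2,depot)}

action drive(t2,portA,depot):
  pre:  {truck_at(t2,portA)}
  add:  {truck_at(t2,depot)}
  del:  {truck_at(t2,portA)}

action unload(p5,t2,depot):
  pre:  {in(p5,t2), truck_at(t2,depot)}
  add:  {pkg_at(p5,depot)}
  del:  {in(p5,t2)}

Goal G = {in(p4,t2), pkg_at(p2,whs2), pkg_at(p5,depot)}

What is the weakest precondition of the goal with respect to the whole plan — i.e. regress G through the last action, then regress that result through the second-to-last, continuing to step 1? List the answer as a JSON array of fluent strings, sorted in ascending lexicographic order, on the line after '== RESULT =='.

Work backward from the goal:
  through step 4 (unload(p5,t2,depot)): drop {pkg_at(p5,depot)}, keep {in(p4,t2), pkg_at(p2,whs2)}, require {in(p5,t2), truck_at(t2,depot)}
    → {in(p4,t2), in(p5,t2), pkg_at(p2,whs2), truck_at(t2,depot)}
  through step 3 (drive(t2,portA,depot)): drop {truck_at(t2,depot)}, keep {in(p4,t2), in(p5,t2), pkg_at(p2,whs2)}, require {truck_at(t2,portA)}
    → {in(p4,t2), in(p5,t2), pkg_at(p2,whs2), truck_at(t2,portA)}
  through step 2 (drive(t2,depot,portA)): drop {truck_at(t2,portA)}, keep {in(p4,t2), in(p5,t2), pkg_at(p2,whs2)}, require {truck_at(t2,depot)}
    → {in(p4,t2), in(p5,t2), pkg_at(p2,whs2), truck_at(t2,depot)}
  through step 1 (load(p5,t2,depot)): drop {in(p5,t2)}, keep {in(p4,t2), pkg_at(p2,whs2), truck_at(t2,depot)}, require {pkg_at(p5,depot), truck_at(t2,depot)}
    → {in(p4,t2), pkg_at(p2,whs2), pkg_at(p5,depot), truck_at(t2,depot)}

== RESULT ==
["in(p4,t2)", "pkg_at(p2,whs2)", "pkg_at(p5,depot)", "truck_at(t2,depot)"]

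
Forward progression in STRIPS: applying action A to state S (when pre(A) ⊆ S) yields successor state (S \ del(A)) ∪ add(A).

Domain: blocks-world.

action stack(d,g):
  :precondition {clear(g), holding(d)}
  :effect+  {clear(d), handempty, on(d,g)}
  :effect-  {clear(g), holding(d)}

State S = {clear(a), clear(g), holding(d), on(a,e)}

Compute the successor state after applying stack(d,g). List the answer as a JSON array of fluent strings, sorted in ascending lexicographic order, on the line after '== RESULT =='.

Compute (S \ del) ∪ add:
  pre ⊆ S: {clear(g), holding(d)} ⊆ S  — applicable
  S \ del = {clear(a), on(a,e)}
  ∪ add   = {clear(a), clear(d), handempty, on(a,e), on(d,g)}

== RESULT ==
["clear(a)", "clear(d)", "handempty", "on(a,e)", "on(d,g)"]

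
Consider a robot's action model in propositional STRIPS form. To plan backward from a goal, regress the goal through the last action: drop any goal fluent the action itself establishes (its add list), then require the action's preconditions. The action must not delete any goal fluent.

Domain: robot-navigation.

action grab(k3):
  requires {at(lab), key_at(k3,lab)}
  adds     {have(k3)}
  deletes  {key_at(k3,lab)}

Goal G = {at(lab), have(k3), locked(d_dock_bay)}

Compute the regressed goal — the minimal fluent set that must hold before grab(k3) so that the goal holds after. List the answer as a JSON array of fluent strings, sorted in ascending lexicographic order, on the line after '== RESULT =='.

Compute (G \ add) ∪ pre:
  G ∩ del = {}  (empty — regression defined)
  G \ add = {at(lab), have(k3), locked(d_dock_bay)} \ {have(k3)} = {at(lab), locked(d_dock_bay)}
  ∪ pre   = {at(lab), locked(d_dock_bay)} ∪ {at(lab), key_at(k3,lab)}
          = {at(lab), key_at(k3,lab), locked(d_dock_bay)}

== RESULT ==
["at(lab)", "key_at(k3,lab)", "locked(d_dock_bay)"]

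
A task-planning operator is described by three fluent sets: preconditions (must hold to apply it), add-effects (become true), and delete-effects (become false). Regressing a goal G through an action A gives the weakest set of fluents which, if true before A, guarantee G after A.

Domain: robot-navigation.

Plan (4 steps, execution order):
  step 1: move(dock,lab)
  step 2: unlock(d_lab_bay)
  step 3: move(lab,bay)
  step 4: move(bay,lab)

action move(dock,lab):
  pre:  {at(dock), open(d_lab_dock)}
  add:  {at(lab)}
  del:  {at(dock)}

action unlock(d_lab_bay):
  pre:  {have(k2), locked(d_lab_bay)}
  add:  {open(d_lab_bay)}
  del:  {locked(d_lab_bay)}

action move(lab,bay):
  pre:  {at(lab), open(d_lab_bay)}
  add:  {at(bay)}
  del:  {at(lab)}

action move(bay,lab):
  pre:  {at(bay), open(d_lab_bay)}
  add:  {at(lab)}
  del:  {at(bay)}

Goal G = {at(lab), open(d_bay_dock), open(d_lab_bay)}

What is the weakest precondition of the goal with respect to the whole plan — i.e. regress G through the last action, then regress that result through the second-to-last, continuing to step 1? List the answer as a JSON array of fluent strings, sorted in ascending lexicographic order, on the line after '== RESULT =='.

Work backward from the goal:
  through step 4 (move(bay,lab)): drop {at(lab)}, keep {open(d_bay_dock), open(d_lab_bay)}, require {at(bay), open(d_lab_bay)}
    → {at(bay), open(d_bay_dock), open(d_lab_bay)}
  through step 3 (move(lab,bay)): drop {at(bay)}, keep {open(d_bay_dock), open(d_lab_bay)}, require {at(lab), open(d_lab_bay)}
    → {at(lab), open(d_bay_dock), open(d_lab_bay)}
  through step 2 (unlock(d_lab_bay)): drop {open(d_lab_bay)}, keep {at(lab), open(d_bay_dock)}, require {have(k2), locked(d_lab_bay)}
    → {at(lab), have(k2), locked(d_lab_bay), open(d_bay_dock)}
  through step 1 (move(dock,lab)): drop {at(lab)}, keep {have(k2), locked(d_lab_bay), open(d_bay_dock)}, require {at(dock), open(d_lab_dock)}
    → {at(dock), have(k2), locked(d_lab_bay), open(d_bay_dock), open(d_lab_dock)}

== RESULT ==
["at(dock)", "have(k2)", "locked(d_lab_bay)", "open(d_bay_dock)", "open(d_lab_dock)"]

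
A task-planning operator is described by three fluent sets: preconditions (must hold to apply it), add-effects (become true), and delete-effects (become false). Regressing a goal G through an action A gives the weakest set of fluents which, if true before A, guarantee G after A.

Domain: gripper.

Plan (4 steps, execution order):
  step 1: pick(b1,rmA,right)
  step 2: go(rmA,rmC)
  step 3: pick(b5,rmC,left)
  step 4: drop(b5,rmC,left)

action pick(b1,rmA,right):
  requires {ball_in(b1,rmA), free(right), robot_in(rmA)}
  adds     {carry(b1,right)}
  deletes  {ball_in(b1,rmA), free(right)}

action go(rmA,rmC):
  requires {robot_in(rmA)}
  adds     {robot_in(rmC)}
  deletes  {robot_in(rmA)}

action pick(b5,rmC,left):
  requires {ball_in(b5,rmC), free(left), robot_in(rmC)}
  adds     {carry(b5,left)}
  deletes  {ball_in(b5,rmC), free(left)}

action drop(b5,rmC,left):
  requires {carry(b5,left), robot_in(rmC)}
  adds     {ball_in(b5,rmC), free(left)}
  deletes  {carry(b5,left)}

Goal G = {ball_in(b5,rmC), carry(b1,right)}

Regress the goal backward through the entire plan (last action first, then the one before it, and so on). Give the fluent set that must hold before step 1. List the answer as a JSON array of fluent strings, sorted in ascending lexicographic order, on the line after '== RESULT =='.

Work backward from the goal:
  through step 4 (drop(b5,rmC,left)): drop {ball_in(b5,rmC)}, keep {carry(b1,right)}, require {carry(b5,left), robot_in(rmC)}
    → {carry(b1,right), carry(b5,left), robot_in(rmC)}
  through step 3 (pick(b5,rmC,left)): drop {carry(b5,left)}, keep {carry(b1,right), robot_in(rmC)}, require {ball_in(b5,rmC), free(left), robot_in(rmC)}
    → {ball_in(b5,rmC), carry(b1,right), free(left), robot_in(rmC)}
  through step 2 (go(rmA,rmC)): drop {robot_in(rmC)}, keep {ball_in(b5,rmC), carry(b1,right), free(left)}, require {robot_in(rmA)}
    → {ball_in(b5,rmC), carry(b1,right), free(left), robot_in(rmA)}
  through step 1 (pick(b1,rmA,right)): drop {carry(b1,right)}, keep {ball_in(b5,rmC), free(left), robot_in(rmA)}, require {ball_in(b1,rmA), free(right), robot_in(rmA)}
    → {ball_in(b1,rmA), ball_in(b5,rmC), free(left), free(right), robot_in(rmA)}

== RESULT ==
["ball_in(b1,rmA)", "ball_in(b5,rmC)", "free(left)", "free(right)", "robot_in(rmA)"]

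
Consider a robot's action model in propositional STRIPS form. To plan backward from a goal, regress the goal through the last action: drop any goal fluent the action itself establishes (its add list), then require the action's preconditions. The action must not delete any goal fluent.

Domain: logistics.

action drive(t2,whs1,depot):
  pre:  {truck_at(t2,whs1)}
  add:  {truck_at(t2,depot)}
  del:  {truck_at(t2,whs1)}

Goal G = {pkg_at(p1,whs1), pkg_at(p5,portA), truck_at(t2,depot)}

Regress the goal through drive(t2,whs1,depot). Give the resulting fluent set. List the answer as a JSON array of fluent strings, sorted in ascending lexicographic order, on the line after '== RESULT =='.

Regress:
  G ∩ del = {}  (empty — regression defined)
  G \ add = {pkg_at(p1,whs1), pkg_at(p5,portA), truck_at(t2,depot)} \ {truck_at(t2,depot)} = {pkg_at(p1,whs1), pkg_at(p5,portA)}
  ∪ pre   = {pkg_at(p1,whs1), pkg_at(p5,portA)} ∪ {truck_at(t2,whs1)}
          = {pkg_at(p1,whs1), pkg_at(p5,portA), truck_at(t2,whs1)}

== RESULT ==
["pkg_at(p1,whs1)", "pkg_at(p5,portA)", "truck_at(t2,whs1)"]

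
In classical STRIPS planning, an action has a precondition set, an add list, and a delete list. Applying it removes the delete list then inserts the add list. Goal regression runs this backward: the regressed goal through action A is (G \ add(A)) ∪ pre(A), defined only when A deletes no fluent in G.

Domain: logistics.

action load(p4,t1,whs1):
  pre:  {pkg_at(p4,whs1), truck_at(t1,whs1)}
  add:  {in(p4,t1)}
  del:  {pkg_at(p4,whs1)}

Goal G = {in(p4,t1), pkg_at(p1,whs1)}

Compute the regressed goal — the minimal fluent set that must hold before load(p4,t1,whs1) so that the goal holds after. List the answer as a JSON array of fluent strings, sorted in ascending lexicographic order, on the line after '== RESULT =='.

Compute (G \ add) ∪ pre:
  G ∩ del = {}  (empty — regression defined)
  G \ add = {in(p4,t1), pkg_at(p1,whs1)} \ {in(p4,t1)} = {pkg_at(p1,whs1)}
  ∪ pre   = {pkg_at(p1,whs1)} ∪ {pkg_at(p4,whs1), truck_at(t1,whs1)}
          = {pkg_at(p1,whs1), pkg_at(p4,whs1), truck_at(t1,whs1)}

== RESULT ==
["pkg_at(p1,whs1)", "pkg_at(p4,whs1)", "truck_at(t1,whs1)"]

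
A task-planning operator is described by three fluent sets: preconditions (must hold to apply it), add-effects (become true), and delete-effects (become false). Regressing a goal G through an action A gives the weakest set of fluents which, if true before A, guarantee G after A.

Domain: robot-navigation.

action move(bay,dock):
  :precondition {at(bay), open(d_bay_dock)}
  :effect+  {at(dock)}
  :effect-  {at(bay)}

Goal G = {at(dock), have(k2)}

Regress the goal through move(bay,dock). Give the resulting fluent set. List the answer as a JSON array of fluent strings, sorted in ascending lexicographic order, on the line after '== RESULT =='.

Regress:
  G ∩ del = {}  (empty — regression defined)
  G \ add = {at(dock), have(k2)} \ {at(dock)} = {have(k2)}
  ∪ pre   = {have(k2)} ∪ {at(bay), open(d_bay_dock)}
          = {at(bay), have(k2), open(d_bay_dock)}

== RESULT ==
["at(bay)", "have(k2)", "open(d_bay_dock)"]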